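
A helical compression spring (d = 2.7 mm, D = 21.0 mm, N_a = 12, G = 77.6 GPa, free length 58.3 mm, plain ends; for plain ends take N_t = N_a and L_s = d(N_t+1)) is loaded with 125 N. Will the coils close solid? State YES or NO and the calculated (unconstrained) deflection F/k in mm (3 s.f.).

k = Gd⁴/(8D³N_a) = (77.6×10³)(2.7⁴)/(8·21.0³·12) = 4.6386 N/mm
N_t = 12; L_s = 2.7·13 = 35.1 mm; δ_solid = L₀ − L_s = 58.3 − 35.1 = 23.2 mm
δ = F/k = 125/4.6386 = 26.948 mm
δ ≥ δ_solid → spring goes solid

YES, δ = 26.9 mm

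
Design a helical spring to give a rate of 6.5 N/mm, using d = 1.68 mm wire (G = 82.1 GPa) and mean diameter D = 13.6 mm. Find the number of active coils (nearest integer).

N_a = Gd⁴/(8D³k) = (82.1×10³ × 1.68⁴)/(8 × 13.6³ × 6.5)
    = 654004 / 130804 = 5 → 5 coils

5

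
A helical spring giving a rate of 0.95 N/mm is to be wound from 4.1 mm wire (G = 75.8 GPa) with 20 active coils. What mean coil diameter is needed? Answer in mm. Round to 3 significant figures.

D = (Gd⁴/(8N_a·k))^(1/3) = (75.8×10³·4.1⁴/(8·20·0.95))^(1/3)
  = (140916)^(1/3) = 52.0380 mm

52.0 mm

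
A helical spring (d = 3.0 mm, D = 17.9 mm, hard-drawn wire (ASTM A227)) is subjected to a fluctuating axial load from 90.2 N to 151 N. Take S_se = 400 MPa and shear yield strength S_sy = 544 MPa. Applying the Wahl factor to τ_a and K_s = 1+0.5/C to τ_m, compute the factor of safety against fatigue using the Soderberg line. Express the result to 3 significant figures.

C = D/d = 17.9/3.0 = 5.9667; K_W = (4C−1)/(4C−4)+0.615/C = 1.2541; K_s = 1+0.5/C = 1.0838
F_a = (F_max−F_min)/2 = 30.4 N; F_m = (F_max+F_min)/2 = 120.6 N
τ_a = K_W·8F_aD/(πd³) = 1.2541 × 51.322 = 64.362 MPa
τ_m = K_s·8F_mD/(πd³) = 1.0838 × 203.6 = 220.66 MPa
Soderberg: 1/n_f = τ_a/S_se + τ_m/S_sy = 64.362/400 + 220.66/544 = 0.16090 + 0.40563 = 0.56653
n_f = 1/0.56653 = 1.765

1.77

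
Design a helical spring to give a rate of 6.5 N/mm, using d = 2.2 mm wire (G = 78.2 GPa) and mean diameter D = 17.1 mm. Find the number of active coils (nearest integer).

7

N_a = Gd⁴/(8D³k) = (78.2×10³ × 2.2⁴)/(8 × 17.1³ × 6.5)
    = 1.83188e+06 / 260011 = 7.045 → 7 coils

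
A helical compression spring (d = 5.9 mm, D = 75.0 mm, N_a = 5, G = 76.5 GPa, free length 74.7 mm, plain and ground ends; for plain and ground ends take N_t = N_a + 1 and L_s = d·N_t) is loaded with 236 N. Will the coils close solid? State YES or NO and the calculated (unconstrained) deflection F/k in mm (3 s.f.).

YES, δ = 43.0 mm

k = Gd⁴/(8D³N_a) = (76.5×10³)(5.9⁴)/(8·75.0³·5) = 5.4932 N/mm
N_t = 6; L_s = 5.9·6 = 35.4 mm; δ_solid = L₀ − L_s = 74.7 − 35.4 = 39.3 mm
δ = F/k = 236/5.4932 = 42.962 mm
δ ≥ δ_solid → spring goes solid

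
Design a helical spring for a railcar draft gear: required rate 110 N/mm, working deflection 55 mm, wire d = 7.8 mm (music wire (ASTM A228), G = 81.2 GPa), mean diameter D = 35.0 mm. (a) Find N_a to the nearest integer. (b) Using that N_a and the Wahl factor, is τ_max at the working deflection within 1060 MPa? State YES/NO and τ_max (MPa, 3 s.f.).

N_a = Gd⁴/(8D³k) = (81.2×10³)(7.8⁴)/(8·35.0³·110) = 7.966 → N_a = 8
Actual rate k = Gd⁴/(8D³·8) = 109.53 N/mm
Working load F = kδ = 109.53·55 = 6024.4 N
C = 35.0/7.8 = 4.4872; K_W = (4C−1)/(4C−4)+0.615/C = 1.3521
τ_max = K_W·8FD/(πd³) = 1.3521·1131.5 = 1529.9 MPa
τ_max > 1060 MPa → exceeds allowable

(a) 8 coils; (b) NO, τ_max = 1530 MPa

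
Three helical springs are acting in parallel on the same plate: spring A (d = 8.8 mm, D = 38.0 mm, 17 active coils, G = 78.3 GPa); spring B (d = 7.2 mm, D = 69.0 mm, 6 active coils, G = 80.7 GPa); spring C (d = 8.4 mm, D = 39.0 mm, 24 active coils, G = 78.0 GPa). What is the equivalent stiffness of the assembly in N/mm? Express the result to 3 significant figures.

k_A = Gd⁴/(8D³N_a) = (78.3×10³)(8.8⁴)/(8·38.0³·17) = 62.922 N/mm
k_B = Gd⁴/(8D³N_a) = (80.7×10³)(7.2⁴)/(8·69.0³·6) = 13.754 N/mm
k_C = Gd⁴/(8D³N_a) = (78.0×10³)(8.4⁴)/(8·39.0³·24) = 34.097 N/mm
Parallel: k_eq = 62.922 + 13.754 + 34.097 = 110.77 N/mm

111 N/mm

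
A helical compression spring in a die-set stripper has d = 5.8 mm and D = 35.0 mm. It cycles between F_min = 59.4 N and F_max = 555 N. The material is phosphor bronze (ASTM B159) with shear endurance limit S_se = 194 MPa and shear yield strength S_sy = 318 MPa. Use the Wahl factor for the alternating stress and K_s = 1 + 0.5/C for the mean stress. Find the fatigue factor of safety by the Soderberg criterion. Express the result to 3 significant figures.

C = D/d = 35.0/5.8 = 6.0345; K_W = (4C−1)/(4C−4)+0.615/C = 1.2509; K_s = 1+0.5/C = 1.0829
F_a = (F_max−F_min)/2 = 247.8 N; F_m = (F_max+F_min)/2 = 307.2 N
τ_a = K_W·8F_aD/(πd³) = 1.2509 × 113.19 = 141.59 MPa
τ_m = K_s·8F_mD/(πd³) = 1.0829 × 140.33 = 151.96 MPa
Soderberg: 1/n_f = τ_a/S_se + τ_m/S_sy = 141.59/194 + 151.96/318 = 0.72986 + 0.47785 = 1.2077
n_f = 1/1.2077 = 0.828

0.828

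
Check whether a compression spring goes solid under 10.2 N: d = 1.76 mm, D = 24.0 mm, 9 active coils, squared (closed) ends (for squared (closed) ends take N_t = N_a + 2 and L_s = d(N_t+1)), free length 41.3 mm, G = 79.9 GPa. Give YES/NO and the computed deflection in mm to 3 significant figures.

k = Gd⁴/(8D³N_a) = (79.9×10³)(1.76⁴)/(8·24.0³·9) = 0.77025 N/mm
N_t = 11; L_s = 1.76·12 = 21.12 mm; δ_solid = L₀ − L_s = 41.3 − 21.12 = 20.18 mm
δ = F/k = 10.2/0.77025 = 13.242 mm
δ < δ_solid → spring does not go solid

NO, δ = 13.2 mm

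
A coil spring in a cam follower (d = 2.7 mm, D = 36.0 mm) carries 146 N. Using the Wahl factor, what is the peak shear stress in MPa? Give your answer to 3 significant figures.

Spring index C = D/d = 36.0/2.7 = 13.3333
K_W = (4C−1)/(4C−4) + 0.615/C = 52.333/49.333 + 0.0461 = 1.1069
τ₀ = 8FD/(πd³) = 8·146·36.0/(π·2.7³) = 42048/61.836 = 679.99 MPa
τ_max = K·τ₀ = 1.1069 × 679.99 = 752.71 MPa

753 MPa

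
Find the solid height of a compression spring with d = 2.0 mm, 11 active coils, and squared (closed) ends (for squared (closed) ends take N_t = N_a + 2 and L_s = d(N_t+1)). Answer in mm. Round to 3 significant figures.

squared (closed) ends: N_t = N_a + 2 = 11 + 2 = 13
L_s = d·(N_t+1) = 2.0 × 14 = 28 mm

28.0 mm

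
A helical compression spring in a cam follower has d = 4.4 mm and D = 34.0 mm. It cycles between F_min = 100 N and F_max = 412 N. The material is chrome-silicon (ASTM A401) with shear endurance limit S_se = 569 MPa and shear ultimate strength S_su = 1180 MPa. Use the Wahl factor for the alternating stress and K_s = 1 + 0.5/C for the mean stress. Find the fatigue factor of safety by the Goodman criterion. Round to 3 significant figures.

1.76

C = D/d = 34.0/4.4 = 7.7273; K_W = (4C−1)/(4C−4)+0.615/C = 1.1911; K_s = 1+0.5/C = 1.0647
F_a = (F_max−F_min)/2 = 156 N; F_m = (F_max+F_min)/2 = 256 N
τ_a = K_W·8F_aD/(πd³) = 1.1911 × 158.56 = 188.85 MPa
τ_m = K_s·8F_mD/(πd³) = 1.0647 × 260.2 = 277.03 MPa
Goodman: 1/n_f = τ_a/S_se + τ_m/S_su = 188.85/569 + 277.03/1180 = 0.33190 + 0.23477 = 0.56668
n_f = 1/0.56668 = 1.765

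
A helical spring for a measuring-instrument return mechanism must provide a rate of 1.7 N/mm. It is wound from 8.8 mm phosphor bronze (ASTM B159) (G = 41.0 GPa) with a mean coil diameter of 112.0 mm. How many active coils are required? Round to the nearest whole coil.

13

N_a = Gd⁴/(8D³k) = (41.0×10³ × 8.8⁴)/(8 × 112.0³ × 1.7)
    = 2.45875e+08 / 1.9107e+07 = 12.87 → 13 coils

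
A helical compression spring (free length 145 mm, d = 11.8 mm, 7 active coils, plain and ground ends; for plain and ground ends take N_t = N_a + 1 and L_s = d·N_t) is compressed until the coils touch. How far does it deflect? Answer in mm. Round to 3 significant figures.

50.6 mm

N_t = 8; L_s = 11.8·8 = 94.4 mm
δ_solid = L₀ − L_s = 145 − 94.4 = 50.6 mm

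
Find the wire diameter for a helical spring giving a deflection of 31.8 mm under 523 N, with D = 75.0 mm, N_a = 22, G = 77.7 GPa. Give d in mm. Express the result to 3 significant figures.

Required rate k = F/δ = 523/31.8 = 16.447 N/mm
d = (8D³N_a·k / G)^(1/4) = (8·75.0³·22·16.447 / (77.7×10³))^0.25
  = (15716)^0.25 = 11.1966 mm

11.2 mm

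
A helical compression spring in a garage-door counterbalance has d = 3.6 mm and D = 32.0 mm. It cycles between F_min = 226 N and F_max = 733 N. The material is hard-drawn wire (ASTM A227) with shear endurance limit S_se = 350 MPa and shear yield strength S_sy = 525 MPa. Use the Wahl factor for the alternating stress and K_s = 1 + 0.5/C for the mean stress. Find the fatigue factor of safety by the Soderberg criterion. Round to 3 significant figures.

C = D/d = 32.0/3.6 = 8.8889; K_W = (4C−1)/(4C−4)+0.615/C = 1.1643; K_s = 1+0.5/C = 1.0562
F_a = (F_max−F_min)/2 = 253.5 N; F_m = (F_max+F_min)/2 = 479.5 N
τ_a = K_W·8F_aD/(πd³) = 1.1643 × 442.75 = 515.48 MPa
τ_m = K_s·8F_mD/(πd³) = 1.0562 × 837.47 = 884.58 MPa
Soderberg: 1/n_f = τ_a/S_se + τ_m/S_sy = 515.48/350 + 884.58/525 = 1.47279 + 1.68492 = 3.1577
n_f = 1/3.1577 = 0.3167

0.317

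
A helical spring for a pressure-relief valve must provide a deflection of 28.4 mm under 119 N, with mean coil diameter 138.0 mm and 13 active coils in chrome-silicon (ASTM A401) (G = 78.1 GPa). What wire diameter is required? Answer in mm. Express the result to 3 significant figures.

Required rate k = F/δ = 119/28.4 = 4.1901 N/mm
d = (8D³N_a·k / G)^(1/4) = (8·138.0³·13·4.1901 / (78.1×10³))^0.25
  = (14664)^0.25 = 11.0043 mm

11.0 mm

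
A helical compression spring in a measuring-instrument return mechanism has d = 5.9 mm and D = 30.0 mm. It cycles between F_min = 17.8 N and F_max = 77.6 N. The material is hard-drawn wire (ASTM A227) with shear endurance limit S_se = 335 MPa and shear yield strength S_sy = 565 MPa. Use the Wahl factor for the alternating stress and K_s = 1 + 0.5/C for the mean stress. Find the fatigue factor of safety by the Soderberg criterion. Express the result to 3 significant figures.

C = D/d = 30.0/5.9 = 5.0847; K_W = (4C−1)/(4C−4)+0.615/C = 1.3046; K_s = 1+0.5/C = 1.0983
F_a = (F_max−F_min)/2 = 29.9 N; F_m = (F_max+F_min)/2 = 47.7 N
τ_a = K_W·8F_aD/(πd³) = 1.3046 × 11.122 = 14.509 MPa
τ_m = K_s·8F_mD/(πd³) = 1.0983 × 17.743 = 19.488 MPa
Soderberg: 1/n_f = τ_a/S_se + τ_m/S_sy = 14.509/335 + 19.488/565 = 0.04331 + 0.03449 = 0.077802
n_f = 1/0.077802 = 12.85

12.9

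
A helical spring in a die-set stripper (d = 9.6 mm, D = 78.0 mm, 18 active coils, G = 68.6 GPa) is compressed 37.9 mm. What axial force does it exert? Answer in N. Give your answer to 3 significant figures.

k = Gd⁴/(8D³N_a) = (68.6×10³)(9.6⁴)/(8·78.0³·18) = 8.5263 N/mm
F = k·δ = 8.5263 × 37.9 = 323.15 N

323 N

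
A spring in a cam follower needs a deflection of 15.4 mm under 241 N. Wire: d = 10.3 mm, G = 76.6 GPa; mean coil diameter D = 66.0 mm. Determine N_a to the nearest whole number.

24

Required rate k = F/δ = 241/15.4 = 15.649 N/mm
N_a = Gd⁴/(8D³k) = (76.6×10³ × 10.3⁴)/(8 × 66.0³ × 15.649)
    = 8.6214e+08 / 3.5993e+07 = 23.95 → 24 coils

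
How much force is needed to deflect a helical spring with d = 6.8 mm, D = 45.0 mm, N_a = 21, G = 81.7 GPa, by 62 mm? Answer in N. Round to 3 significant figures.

707 N

k = Gd⁴/(8D³N_a) = (81.7×10³)(6.8⁴)/(8·45.0³·21) = 11.411 N/mm
F = k·δ = 11.411 × 62 = 707.46 N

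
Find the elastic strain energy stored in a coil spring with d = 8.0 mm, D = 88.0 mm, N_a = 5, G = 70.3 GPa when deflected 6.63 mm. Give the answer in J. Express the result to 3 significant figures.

0.232 J

k = Gd⁴/(8D³N_a) = (70.3×10³)(8.0⁴)/(8·88.0³·5) = 10.563 N/mm
U = ½kδ² = 0.5 × 10.563 × 6.63² = 232.17 N·mm = 0.23217 J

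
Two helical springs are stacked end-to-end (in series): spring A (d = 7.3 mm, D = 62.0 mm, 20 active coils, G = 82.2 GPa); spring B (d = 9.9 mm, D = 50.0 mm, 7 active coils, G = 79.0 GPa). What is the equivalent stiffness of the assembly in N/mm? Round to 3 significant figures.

k_A = Gd⁴/(8D³N_a) = (82.2×10³)(7.3⁴)/(8·62.0³·20) = 6.1216 N/mm
k_B = Gd⁴/(8D³N_a) = (79.0×10³)(9.9⁴)/(8·50.0³·7) = 108.41 N/mm
Series: 1/k_eq = 1/6.1216 + 1/108.41 = 0.17258; k_eq = 5.7944 N/mm

5.79 N/mm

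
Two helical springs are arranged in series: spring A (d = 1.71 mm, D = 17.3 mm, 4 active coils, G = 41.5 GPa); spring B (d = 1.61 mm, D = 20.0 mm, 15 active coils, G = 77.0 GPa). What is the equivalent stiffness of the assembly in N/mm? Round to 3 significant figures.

k_A = Gd⁴/(8D³N_a) = (41.5×10³)(1.71⁴)/(8·17.3³·4) = 2.1416 N/mm
k_B = Gd⁴/(8D³N_a) = (77.0×10³)(1.61⁴)/(8·20.0³·15) = 0.53892 N/mm
Series: 1/k_eq = 1/2.1416 + 1/0.53892 = 2.3225; k_eq = 0.43057 N/mm

0.431 N/mm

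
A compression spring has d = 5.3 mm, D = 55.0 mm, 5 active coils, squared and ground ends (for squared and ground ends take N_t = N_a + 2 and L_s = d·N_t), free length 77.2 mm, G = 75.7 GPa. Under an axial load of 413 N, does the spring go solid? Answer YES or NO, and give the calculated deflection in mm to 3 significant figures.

k = Gd⁴/(8D³N_a) = (75.7×10³)(5.3⁴)/(8·55.0³·5) = 8.9753 N/mm
N_t = 7; L_s = 5.3·7 = 37.1 mm; δ_solid = L₀ − L_s = 77.2 − 37.1 = 40.1 mm
δ = F/k = 413/8.9753 = 46.015 mm
δ ≥ δ_solid → spring goes solid

YES, δ = 46.0 mm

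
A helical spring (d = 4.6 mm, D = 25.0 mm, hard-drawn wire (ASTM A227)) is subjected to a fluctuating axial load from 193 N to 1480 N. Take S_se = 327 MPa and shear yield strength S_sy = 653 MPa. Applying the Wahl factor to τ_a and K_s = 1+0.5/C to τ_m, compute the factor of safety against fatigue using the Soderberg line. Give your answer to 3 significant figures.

0.390

C = D/d = 25.0/4.6 = 5.4348; K_W = (4C−1)/(4C−4)+0.615/C = 1.2823; K_s = 1+0.5/C = 1.0920
F_a = (F_max−F_min)/2 = 643.5 N; F_m = (F_max+F_min)/2 = 836.5 N
τ_a = K_W·8F_aD/(πd³) = 1.2823 × 420.88 = 539.68 MPa
τ_m = K_s·8F_mD/(πd³) = 1.0920 × 547.11 = 597.44 MPa
Soderberg: 1/n_f = τ_a/S_se + τ_m/S_sy = 539.68/327 + 597.44/653 = 1.65040 + 0.91492 = 2.5653
n_f = 1/2.5653 = 0.3898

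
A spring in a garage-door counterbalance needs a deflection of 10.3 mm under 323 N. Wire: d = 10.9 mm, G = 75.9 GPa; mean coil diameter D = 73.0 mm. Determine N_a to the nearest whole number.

Required rate k = F/δ = 323/10.3 = 31.359 N/mm
N_a = Gd⁴/(8D³k) = (75.9×10³ × 10.9⁴)/(8 × 73.0³ × 31.359)
    = 1.07139e+09 / 9.75942e+07 = 10.98 → 11 coils

11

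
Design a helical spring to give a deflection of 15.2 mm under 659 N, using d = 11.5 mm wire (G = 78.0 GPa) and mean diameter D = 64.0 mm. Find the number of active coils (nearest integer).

15

Required rate k = F/δ = 659/15.2 = 43.355 N/mm
N_a = Gd⁴/(8D³k) = (78.0×10³ × 11.5⁴)/(8 × 64.0³ × 43.355)
    = 1.36422e+09 / 9.09226e+07 = 15 → 15 coils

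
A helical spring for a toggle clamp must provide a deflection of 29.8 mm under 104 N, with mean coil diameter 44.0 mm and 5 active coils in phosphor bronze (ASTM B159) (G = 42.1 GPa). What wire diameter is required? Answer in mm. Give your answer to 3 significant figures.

Required rate k = F/δ = 104/29.8 = 3.4899 N/mm
d = (8D³N_a·k / G)^(1/4) = (8·44.0³·5·3.4899 / (42.1×10³))^0.25
  = (282.46)^0.25 = 4.0996 mm

4.10 mm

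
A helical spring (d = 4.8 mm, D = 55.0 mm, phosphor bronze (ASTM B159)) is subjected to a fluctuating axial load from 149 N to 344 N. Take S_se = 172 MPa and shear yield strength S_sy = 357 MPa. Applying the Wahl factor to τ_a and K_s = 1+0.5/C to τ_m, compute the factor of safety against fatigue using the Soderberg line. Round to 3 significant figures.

0.581

C = D/d = 55.0/4.8 = 11.4583; K_W = (4C−1)/(4C−4)+0.615/C = 1.1254; K_s = 1+0.5/C = 1.0436
F_a = (F_max−F_min)/2 = 97.5 N; F_m = (F_max+F_min)/2 = 246.5 N
τ_a = K_W·8F_aD/(πd³) = 1.1254 × 123.48 = 138.96 MPa
τ_m = K_s·8F_mD/(πd³) = 1.0436 × 312.17 = 325.8 MPa
Soderberg: 1/n_f = τ_a/S_se + τ_m/S_sy = 138.96/172 + 325.8/357 = 0.80790 + 0.91259 = 1.7205
n_f = 1/1.7205 = 0.5812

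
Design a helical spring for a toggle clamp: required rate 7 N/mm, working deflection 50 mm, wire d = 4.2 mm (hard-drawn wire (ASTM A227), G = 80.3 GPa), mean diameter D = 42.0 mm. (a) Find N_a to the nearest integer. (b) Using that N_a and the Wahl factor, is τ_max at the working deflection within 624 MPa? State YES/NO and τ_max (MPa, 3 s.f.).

(a) 6 coils; (b) YES, τ_max = 581 MPa

N_a = Gd⁴/(8D³k) = (80.3×10³)(4.2⁴)/(8·42.0³·7) = 6.023 → N_a = 6
Actual rate k = Gd⁴/(8D³·6) = 7.0263 N/mm
Working load F = kδ = 7.0263·50 = 351.31 N
C = 42.0/4.2 = 10.0000; K_W = (4C−1)/(4C−4)+0.615/C = 1.1448
τ_max = K_W·8FD/(πd³) = 1.1448·507.15 = 580.6 MPa
τ_max ≤ 624 MPa → acceptable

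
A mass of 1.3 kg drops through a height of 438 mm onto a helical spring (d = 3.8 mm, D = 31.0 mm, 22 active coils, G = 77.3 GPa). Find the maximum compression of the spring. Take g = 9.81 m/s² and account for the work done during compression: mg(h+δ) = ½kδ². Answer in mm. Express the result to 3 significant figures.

k = Gd⁴/(8D³N_a) = (77.3×10³)(3.8⁴)/(8·31.0³·22) = 3.0741 N/mm
W = mg = 1.3 × 9.81 = 12.753 N
½kδ² − Wδ − Wh = 0 → δ = (W + √(W² + 2kWh))/k
δ = (12.753 + √(162.64 + 34342.6))/3.0741 = (12.753 + 185.76)/3.0741 = 64.575 mm

64.6 mm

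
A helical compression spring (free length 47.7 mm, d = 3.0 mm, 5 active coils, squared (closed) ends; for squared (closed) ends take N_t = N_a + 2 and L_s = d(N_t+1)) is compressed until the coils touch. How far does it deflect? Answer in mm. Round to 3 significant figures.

N_t = 7; L_s = 3.0·8 = 24 mm
δ_solid = L₀ − L_s = 47.7 − 24 = 23.7 mm

23.7 mm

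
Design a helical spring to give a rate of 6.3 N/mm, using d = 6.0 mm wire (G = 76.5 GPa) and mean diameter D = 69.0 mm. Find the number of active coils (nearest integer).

6

N_a = Gd⁴/(8D³k) = (76.5×10³ × 6.0⁴)/(8 × 69.0³ × 6.3)
    = 9.9144e+07 / 1.65569e+07 = 5.988 → 6 coils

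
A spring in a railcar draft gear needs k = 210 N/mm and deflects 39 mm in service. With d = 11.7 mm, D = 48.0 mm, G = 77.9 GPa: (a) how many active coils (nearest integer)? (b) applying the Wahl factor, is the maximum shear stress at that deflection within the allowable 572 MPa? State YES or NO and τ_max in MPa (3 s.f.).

(a) 8 coils; (b) NO, τ_max = 854 MPa

N_a = Gd⁴/(8D³k) = (77.9×10³)(11.7⁴)/(8·48.0³·210) = 7.857 → N_a = 8
Actual rate k = Gd⁴/(8D³·8) = 206.24 N/mm
Working load F = kδ = 206.24·39 = 8043.4 N
C = 48.0/11.7 = 4.1026; K_W = (4C−1)/(4C−4)+0.615/C = 1.3916
τ_max = K_W·8FD/(πd³) = 1.3916·613.85 = 854.27 MPa
τ_max > 572 MPa → exceeds allowable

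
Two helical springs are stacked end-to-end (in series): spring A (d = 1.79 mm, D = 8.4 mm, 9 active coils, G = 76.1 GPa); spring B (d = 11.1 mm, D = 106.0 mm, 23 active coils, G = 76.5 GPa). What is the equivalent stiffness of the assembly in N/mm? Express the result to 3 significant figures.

4.11 N/mm

k_A = Gd⁴/(8D³N_a) = (76.1×10³)(1.79⁴)/(8·8.4³·9) = 18.307 N/mm
k_B = Gd⁴/(8D³N_a) = (76.5×10³)(11.1⁴)/(8·106.0³·23) = 5.2993 N/mm
Series: 1/k_eq = 1/18.307 + 1/5.2993 = 0.24333; k_eq = 4.1097 N/mm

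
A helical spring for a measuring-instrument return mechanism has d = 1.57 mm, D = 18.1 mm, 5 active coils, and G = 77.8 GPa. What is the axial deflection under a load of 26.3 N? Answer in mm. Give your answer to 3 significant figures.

k = Gd⁴/(8D³N_a) = (77.8×10³)(1.57⁴)/(8·18.1³·5) = 1.9929 N/mm
δ = F/k = 26.3 / 1.9929 = 13.197 mm

13.2 mm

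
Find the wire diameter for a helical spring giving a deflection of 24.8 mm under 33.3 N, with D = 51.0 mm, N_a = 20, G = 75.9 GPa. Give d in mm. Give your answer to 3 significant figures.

Required rate k = F/δ = 33.3/24.8 = 1.3427 N/mm
d = (8D³N_a·k / G)^(1/4) = (8·51.0³·20·1.3427 / (75.9×10³))^0.25
  = (375.48)^0.25 = 4.4020 mm

4.40 mm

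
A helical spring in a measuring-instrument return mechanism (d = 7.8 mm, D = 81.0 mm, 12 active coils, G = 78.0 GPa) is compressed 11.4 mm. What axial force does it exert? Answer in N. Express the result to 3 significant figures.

k = Gd⁴/(8D³N_a) = (78.0×10³)(7.8⁴)/(8·81.0³·12) = 5.6591 N/mm
F = k·δ = 5.6591 × 11.4 = 64.514 N

64.5 N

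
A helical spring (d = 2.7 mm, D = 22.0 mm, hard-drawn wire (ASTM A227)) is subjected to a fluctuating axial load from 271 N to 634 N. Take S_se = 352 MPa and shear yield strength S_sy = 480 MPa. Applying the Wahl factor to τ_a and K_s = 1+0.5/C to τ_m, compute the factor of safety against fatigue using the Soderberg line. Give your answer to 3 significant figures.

0.218

C = D/d = 22.0/2.7 = 8.1481; K_W = (4C−1)/(4C−4)+0.615/C = 1.1804; K_s = 1+0.5/C = 1.0614
F_a = (F_max−F_min)/2 = 181.5 N; F_m = (F_max+F_min)/2 = 452.5 N
τ_a = K_W·8F_aD/(πd³) = 1.1804 × 516.59 = 609.79 MPa
τ_m = K_s·8F_mD/(πd³) = 1.0614 × 1287.9 = 1367 MPa
Soderberg: 1/n_f = τ_a/S_se + τ_m/S_sy = 609.79/352 + 1367/480 = 1.73235 + 2.84782 = 4.5802
n_f = 1/4.5802 = 0.2183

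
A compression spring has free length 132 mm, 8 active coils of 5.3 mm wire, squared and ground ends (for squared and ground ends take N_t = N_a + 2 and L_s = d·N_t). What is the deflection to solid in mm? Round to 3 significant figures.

N_t = 10; L_s = 5.3·10 = 53 mm
δ_solid = L₀ − L_s = 132 − 53 = 79 mm

79.0 mm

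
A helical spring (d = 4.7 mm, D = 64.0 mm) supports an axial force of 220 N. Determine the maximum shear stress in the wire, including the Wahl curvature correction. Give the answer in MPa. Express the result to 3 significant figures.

Spring index C = D/d = 64.0/4.7 = 13.6170
K_W = (4C−1)/(4C−4) + 0.615/C = 53.468/50.468 + 0.0452 = 1.1046
τ₀ = 8FD/(πd³) = 8·220·64.0/(π·4.7³) = 112640/326.17 = 345.34 MPa
τ_max = K·τ₀ = 1.1046 × 345.34 = 381.47 MPa

381 MPa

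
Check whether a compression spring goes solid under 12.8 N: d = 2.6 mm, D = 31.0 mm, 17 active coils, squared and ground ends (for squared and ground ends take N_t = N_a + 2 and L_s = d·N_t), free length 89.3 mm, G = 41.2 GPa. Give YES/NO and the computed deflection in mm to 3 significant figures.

NO, δ = 27.5 mm

k = Gd⁴/(8D³N_a) = (41.2×10³)(2.6⁴)/(8·31.0³·17) = 0.46469 N/mm
N_t = 19; L_s = 2.6·19 = 49.4 mm; δ_solid = L₀ − L_s = 89.3 − 49.4 = 39.9 mm
δ = F/k = 12.8/0.46469 = 27.545 mm
δ < δ_solid → spring does not go solid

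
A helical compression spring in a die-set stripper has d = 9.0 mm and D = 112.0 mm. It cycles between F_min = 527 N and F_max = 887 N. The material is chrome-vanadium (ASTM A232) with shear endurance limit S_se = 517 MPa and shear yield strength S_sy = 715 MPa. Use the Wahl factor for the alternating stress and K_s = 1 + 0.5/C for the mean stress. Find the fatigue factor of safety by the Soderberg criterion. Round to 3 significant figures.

1.80

C = D/d = 112.0/9.0 = 12.4444; K_W = (4C−1)/(4C−4)+0.615/C = 1.1150; K_s = 1+0.5/C = 1.0402
F_a = (F_max−F_min)/2 = 180 N; F_m = (F_max+F_min)/2 = 707 N
τ_a = K_W·8F_aD/(πd³) = 1.1150 × 70.421 = 78.516 MPa
τ_m = K_s·8F_mD/(πd³) = 1.0402 × 276.6 = 287.71 MPa
Soderberg: 1/n_f = τ_a/S_se + τ_m/S_sy = 78.516/517 + 287.71/715 = 0.15187 + 0.40239 = 0.55426
n_f = 1/0.55426 = 1.804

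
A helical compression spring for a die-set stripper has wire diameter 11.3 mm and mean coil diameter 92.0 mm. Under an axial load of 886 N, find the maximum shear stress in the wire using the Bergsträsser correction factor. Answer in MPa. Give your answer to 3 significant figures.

168 MPa

Spring index C = D/d = 92.0/11.3 = 8.1416
K_B = (4C+2)/(4C−3) = 34.566/29.566 = 1.1691
τ₀ = 8FD/(πd³) = 8·886·92.0/(π·11.3³) = 652096/4533 = 143.86 MPa
τ_max = K·τ₀ = 1.1691 × 143.86 = 168.18 MPa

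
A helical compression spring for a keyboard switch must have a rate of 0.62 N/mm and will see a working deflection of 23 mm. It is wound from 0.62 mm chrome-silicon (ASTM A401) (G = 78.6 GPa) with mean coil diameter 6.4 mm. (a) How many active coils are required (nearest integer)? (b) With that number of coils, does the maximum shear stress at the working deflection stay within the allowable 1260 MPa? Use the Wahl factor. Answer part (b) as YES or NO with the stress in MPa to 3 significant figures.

(a) 9 coils; (b) YES, τ_max = 1100 MPa

N_a = Gd⁴/(8D³k) = (78.6×10³)(0.62⁴)/(8·6.4³·0.62) = 8.932 → N_a = 9
Actual rate k = Gd⁴/(8D³·9) = 0.61534 N/mm
Working load F = kδ = 0.61534·23 = 14.153 N
C = 6.4/0.62 = 10.3226; K_W = (4C−1)/(4C−4)+0.615/C = 1.1400
τ_max = K_W·8FD/(πd³) = 1.1400·967.81 = 1103.3 MPa
τ_max ≤ 1260 MPa → acceptable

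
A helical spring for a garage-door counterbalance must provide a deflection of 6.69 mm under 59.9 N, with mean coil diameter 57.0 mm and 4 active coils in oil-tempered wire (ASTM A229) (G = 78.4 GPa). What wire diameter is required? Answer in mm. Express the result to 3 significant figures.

5.10 mm

Required rate k = F/δ = 59.9/6.69 = 8.9537 N/mm
d = (8D³N_a·k / G)^(1/4) = (8·57.0³·4·8.9537 / (78.4×10³))^0.25
  = (676.8)^0.25 = 5.1005 mm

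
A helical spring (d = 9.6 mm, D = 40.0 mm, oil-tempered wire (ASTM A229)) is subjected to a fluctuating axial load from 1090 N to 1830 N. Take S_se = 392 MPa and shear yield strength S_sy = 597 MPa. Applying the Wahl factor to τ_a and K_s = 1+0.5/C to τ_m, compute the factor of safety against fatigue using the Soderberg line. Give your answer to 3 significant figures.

C = D/d = 40.0/9.6 = 4.1667; K_W = (4C−1)/(4C−4)+0.615/C = 1.3844; K_s = 1+0.5/C = 1.1200
F_a = (F_max−F_min)/2 = 370 N; F_m = (F_max+F_min)/2 = 1460 N
τ_a = K_W·8F_aD/(πd³) = 1.3844 × 42.598 = 58.974 MPa
τ_m = K_s·8F_mD/(πd³) = 1.1200 × 168.09 = 188.26 MPa
Soderberg: 1/n_f = τ_a/S_se + τ_m/S_sy = 58.974/392 + 188.26/597 = 0.15044 + 0.31534 = 0.46579
n_f = 1/0.46579 = 2.147

2.15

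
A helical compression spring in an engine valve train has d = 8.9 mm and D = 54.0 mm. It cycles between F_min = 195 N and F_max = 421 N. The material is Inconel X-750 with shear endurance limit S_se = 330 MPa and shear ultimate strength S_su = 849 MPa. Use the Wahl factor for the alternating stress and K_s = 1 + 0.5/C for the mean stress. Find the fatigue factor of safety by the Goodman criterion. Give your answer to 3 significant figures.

6.25

C = D/d = 54.0/8.9 = 6.0674; K_W = (4C−1)/(4C−4)+0.615/C = 1.2494; K_s = 1+0.5/C = 1.0824
F_a = (F_max−F_min)/2 = 113 N; F_m = (F_max+F_min)/2 = 308 N
τ_a = K_W·8F_aD/(πd³) = 1.2494 × 22.042 = 27.538 MPa
τ_m = K_s·8F_mD/(πd³) = 1.0824 × 60.078 = 65.029 MPa
Goodman: 1/n_f = τ_a/S_se + τ_m/S_su = 27.538/330 + 65.029/849 = 0.08345 + 0.07659 = 0.16004
n_f = 1/0.16004 = 6.248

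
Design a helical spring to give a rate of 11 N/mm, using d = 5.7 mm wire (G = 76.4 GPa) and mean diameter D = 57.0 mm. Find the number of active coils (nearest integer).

5

N_a = Gd⁴/(8D³k) = (76.4×10³ × 5.7⁴)/(8 × 57.0³ × 11)
    = 8.06478e+07 / 1.6297e+07 = 4.949 → 5 coils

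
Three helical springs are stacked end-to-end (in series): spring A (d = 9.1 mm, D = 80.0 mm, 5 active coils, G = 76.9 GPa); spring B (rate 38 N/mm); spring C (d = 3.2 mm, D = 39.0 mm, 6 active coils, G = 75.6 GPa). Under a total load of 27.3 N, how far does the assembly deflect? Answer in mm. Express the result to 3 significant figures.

11.6 mm

k_A = Gd⁴/(8D³N_a) = (76.9×10³)(9.1⁴)/(8·80.0³·5) = 25.749 N/mm
k_C = Gd⁴/(8D³N_a) = (75.6×10³)(3.2⁴)/(8·39.0³·6) = 2.7841 N/mm
Series: 1/k_eq = 1/25.749 + 1/38 + 1/2.7841 = 0.42433; k_eq = 2.3566 N/mm
δ = F/k_eq = 27.3/2.3566 = 11.584 mm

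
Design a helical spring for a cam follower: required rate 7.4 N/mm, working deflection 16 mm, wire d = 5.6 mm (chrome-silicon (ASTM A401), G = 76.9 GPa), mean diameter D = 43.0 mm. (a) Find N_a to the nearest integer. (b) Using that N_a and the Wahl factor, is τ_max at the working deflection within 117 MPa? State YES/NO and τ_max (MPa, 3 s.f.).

(a) 16 coils; (b) YES, τ_max = 88.4 MPa

N_a = Gd⁴/(8D³k) = (76.9×10³)(5.6⁴)/(8·43.0³·7.4) = 16.07 → N_a = 16
Actual rate k = Gd⁴/(8D³·16) = 7.4313 N/mm
Working load F = kδ = 7.4313·16 = 118.9 N
C = 43.0/5.6 = 7.6786; K_W = (4C−1)/(4C−4)+0.615/C = 1.1924
τ_max = K_W·8FD/(πd³) = 1.1924·74.136 = 88.399 MPa
τ_max ≤ 117 MPa → acceptable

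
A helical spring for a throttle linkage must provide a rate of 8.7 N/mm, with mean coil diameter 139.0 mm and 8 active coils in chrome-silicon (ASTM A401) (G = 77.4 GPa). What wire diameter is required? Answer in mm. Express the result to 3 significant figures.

d = (8D³N_a·k / G)^(1/4) = (8·139.0³·8·8.7 / (77.4×10³))^0.25
  = (19320)^0.25 = 11.7896 mm

11.8 mm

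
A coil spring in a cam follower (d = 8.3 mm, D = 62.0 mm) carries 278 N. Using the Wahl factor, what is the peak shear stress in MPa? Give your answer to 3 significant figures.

Spring index C = D/d = 62.0/8.3 = 7.4699
K_W = (4C−1)/(4C−4) + 0.615/C = 28.880/25.880 + 0.0823 = 1.1983
τ₀ = 8FD/(πd³) = 8·278·62.0/(π·8.3³) = 137888/1796.3 = 76.761 MPa
τ_max = K·τ₀ = 1.1983 × 76.761 = 91.979 MPa

92.0 MPa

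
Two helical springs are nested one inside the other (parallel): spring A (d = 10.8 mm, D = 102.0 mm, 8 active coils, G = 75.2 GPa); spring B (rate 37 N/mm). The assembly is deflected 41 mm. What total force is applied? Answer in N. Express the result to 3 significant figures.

2130 N

k_A = Gd⁴/(8D³N_a) = (75.2×10³)(10.8⁴)/(8·102.0³·8) = 15.064 N/mm
Parallel: k_eq = 15.064 + 37 = 52.064 N/mm
F = k_eq·δ = 52.064·41 = 2134.6 N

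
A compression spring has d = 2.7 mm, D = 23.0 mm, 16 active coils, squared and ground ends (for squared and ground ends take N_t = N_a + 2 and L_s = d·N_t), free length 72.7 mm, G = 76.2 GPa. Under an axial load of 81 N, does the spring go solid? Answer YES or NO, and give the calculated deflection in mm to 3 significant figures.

YES, δ = 31.2 mm

k = Gd⁴/(8D³N_a) = (76.2×10³)(2.7⁴)/(8·23.0³·16) = 2.6003 N/mm
N_t = 18; L_s = 2.7·18 = 48.6 mm; δ_solid = L₀ − L_s = 72.7 − 48.6 = 24.1 mm
δ = F/k = 81/2.6003 = 31.151 mm
δ ≥ δ_solid → spring goes solid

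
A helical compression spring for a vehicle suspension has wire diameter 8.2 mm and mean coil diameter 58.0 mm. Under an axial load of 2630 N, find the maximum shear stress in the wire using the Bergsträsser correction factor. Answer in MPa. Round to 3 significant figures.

Spring index C = D/d = 58.0/8.2 = 7.0732
K_B = (4C+2)/(4C−3) = 30.293/25.293 = 1.1977
τ₀ = 8FD/(πd³) = 8·2630·58.0/(π·8.2³) = 1.22032e+06/1732.2 = 704.5 MPa
τ_max = K·τ₀ = 1.1977 × 704.5 = 843.77 MPa

844 MPa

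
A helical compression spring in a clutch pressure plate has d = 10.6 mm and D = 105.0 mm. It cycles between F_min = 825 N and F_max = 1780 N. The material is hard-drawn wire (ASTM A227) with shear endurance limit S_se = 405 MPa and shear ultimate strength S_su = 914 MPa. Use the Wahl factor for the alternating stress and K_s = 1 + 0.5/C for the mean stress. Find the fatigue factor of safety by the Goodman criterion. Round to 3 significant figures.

C = D/d = 105.0/10.6 = 9.9057; K_W = (4C−1)/(4C−4)+0.615/C = 1.1463; K_s = 1+0.5/C = 1.0505
F_a = (F_max−F_min)/2 = 477.5 N; F_m = (F_max+F_min)/2 = 1302.5 N
τ_a = K_W·8F_aD/(πd³) = 1.1463 × 107.2 = 122.88 MPa
τ_m = K_s·8F_mD/(πd³) = 1.0505 × 292.41 = 307.17 MPa
Goodman: 1/n_f = τ_a/S_se + τ_m/S_su = 122.88/405 + 307.17/914 = 0.30341 + 0.33607 = 0.63948
n_f = 1/0.63948 = 1.564

1.56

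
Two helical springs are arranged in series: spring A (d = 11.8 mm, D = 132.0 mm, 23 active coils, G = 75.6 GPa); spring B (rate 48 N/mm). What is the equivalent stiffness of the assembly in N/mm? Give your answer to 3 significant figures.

3.23 N/mm

k_A = Gd⁴/(8D³N_a) = (75.6×10³)(11.8⁴)/(8·132.0³·23) = 3.4635 N/mm
Series: 1/k_eq = 1/3.4635 + 1/48 = 0.30956; k_eq = 3.2304 N/mm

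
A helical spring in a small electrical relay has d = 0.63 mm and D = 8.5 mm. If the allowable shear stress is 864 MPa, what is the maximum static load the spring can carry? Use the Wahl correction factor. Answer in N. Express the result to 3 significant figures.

9.03 N

C = D/d = 8.5/0.63 = 13.4921
K_W = (4C−1)/(4C−4) + 0.615/C = 52.968/49.968 + 0.0456 = 1.1056
τ_max = K·8FD/(πd³) → F_max = τ_allow·πd³/(8DK)
F_max = 864·π·0.63³/(8·8.5·1.1056) = 678.71/75.182 = 9.0276 N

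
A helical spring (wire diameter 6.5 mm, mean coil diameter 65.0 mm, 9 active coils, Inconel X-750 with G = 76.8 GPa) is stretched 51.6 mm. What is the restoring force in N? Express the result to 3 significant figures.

358 N

k = Gd⁴/(8D³N_a) = (76.8×10³)(6.5⁴)/(8·65.0³·9) = 6.9333 N/mm
F = k·δ = 6.9333 × 51.6 = 357.76 N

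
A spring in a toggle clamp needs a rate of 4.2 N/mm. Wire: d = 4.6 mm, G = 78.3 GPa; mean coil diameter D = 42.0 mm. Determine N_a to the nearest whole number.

14

N_a = Gd⁴/(8D³k) = (78.3×10³ × 4.6⁴)/(8 × 42.0³ × 4.2)
    = 3.50585e+07 / 2.48936e+06 = 14.08 → 14 coils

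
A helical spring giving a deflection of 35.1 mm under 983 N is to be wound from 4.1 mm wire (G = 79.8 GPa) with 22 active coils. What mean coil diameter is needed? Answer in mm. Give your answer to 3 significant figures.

Required rate k = F/δ = 983/35.1 = 28.006 N/mm
D = (Gd⁴/(8N_a·k))^(1/3) = (79.8×10³·4.1⁴/(8·22·28.006))^(1/3)
  = (4574.88)^(1/3) = 16.6007 mm

16.6 mm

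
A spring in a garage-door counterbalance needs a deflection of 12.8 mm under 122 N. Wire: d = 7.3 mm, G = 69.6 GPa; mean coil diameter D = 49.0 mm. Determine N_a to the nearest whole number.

22

Required rate k = F/δ = 122/12.8 = 9.5312 N/mm
N_a = Gd⁴/(8D³k) = (69.6×10³ × 7.3⁴)/(8 × 49.0³ × 9.5312)
    = 1.97652e+08 / 8.97074e+06 = 22.03 → 22 coils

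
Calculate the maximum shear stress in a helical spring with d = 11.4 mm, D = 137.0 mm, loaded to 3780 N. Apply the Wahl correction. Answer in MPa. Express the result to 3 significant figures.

Spring index C = D/d = 137.0/11.4 = 12.0175
K_W = (4C−1)/(4C−4) + 0.615/C = 47.070/44.070 + 0.0512 = 1.1192
τ₀ = 8FD/(πd³) = 8·3780·137.0/(π·11.4³) = 4.14288e+06/4654.4 = 890.1 MPa
τ_max = K·τ₀ = 1.1192 × 890.1 = 996.24 MPa

996 MPa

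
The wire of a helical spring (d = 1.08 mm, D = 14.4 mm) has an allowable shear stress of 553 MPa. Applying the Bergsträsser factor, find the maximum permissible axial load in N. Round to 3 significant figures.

C = D/d = 14.4/1.08 = 13.3333
K_B = (4C+2)/(4C−3) = 55.333/50.333 = 1.0993
τ_max = K·8FD/(πd³) → F_max = τ_allow·πd³/(8DK)
F_max = 553·π·1.08³/(8·14.4·1.0993) = 2188.5/126.64 = 17.281 N

17.3 N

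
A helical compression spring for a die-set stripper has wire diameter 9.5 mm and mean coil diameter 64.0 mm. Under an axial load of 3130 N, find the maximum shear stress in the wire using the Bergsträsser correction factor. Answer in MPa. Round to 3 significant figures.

Spring index C = D/d = 64.0/9.5 = 6.7368
K_B = (4C+2)/(4C−3) = 28.947/23.947 = 1.2088
τ₀ = 8FD/(πd³) = 8·3130·64.0/(π·9.5³) = 1.60256e+06/2693.5 = 594.97 MPa
τ_max = K·τ₀ = 1.2088 × 594.97 = 719.19 MPa

719 MPa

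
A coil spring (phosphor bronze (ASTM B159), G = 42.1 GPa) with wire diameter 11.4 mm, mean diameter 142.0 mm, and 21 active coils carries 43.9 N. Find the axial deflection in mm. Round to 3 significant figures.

29.7 mm

k = Gd⁴/(8D³N_a) = (42.1×10³)(11.4⁴)/(8·142.0³·21) = 1.4782 N/mm
δ = F/k = 43.9 / 1.4782 = 29.699 mm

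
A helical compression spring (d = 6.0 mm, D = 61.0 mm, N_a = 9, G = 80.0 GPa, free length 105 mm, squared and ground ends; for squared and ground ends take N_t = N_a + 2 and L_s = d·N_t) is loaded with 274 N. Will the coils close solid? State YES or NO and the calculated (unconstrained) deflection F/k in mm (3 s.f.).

k = Gd⁴/(8D³N_a) = (80.0×10³)(6.0⁴)/(8·61.0³·9) = 6.3441 N/mm
N_t = 11; L_s = 6.0·11 = 66 mm; δ_solid = L₀ − L_s = 105 − 66 = 39 mm
δ = F/k = 274/6.3441 = 43.189 mm
δ ≥ δ_solid → spring goes solid

YES, δ = 43.2 mm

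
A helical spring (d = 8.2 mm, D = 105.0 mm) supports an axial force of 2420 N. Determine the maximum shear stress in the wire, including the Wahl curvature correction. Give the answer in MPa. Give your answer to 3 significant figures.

1300 MPa

Spring index C = D/d = 105.0/8.2 = 12.8049
K_W = (4C−1)/(4C−4) + 0.615/C = 50.220/47.220 + 0.0480 = 1.1116
τ₀ = 8FD/(πd³) = 8·2420·105.0/(π·8.2³) = 2.0328e+06/1732.2 = 1173.6 MPa
τ_max = K·τ₀ = 1.1116 × 1173.6 = 1304.5 MPa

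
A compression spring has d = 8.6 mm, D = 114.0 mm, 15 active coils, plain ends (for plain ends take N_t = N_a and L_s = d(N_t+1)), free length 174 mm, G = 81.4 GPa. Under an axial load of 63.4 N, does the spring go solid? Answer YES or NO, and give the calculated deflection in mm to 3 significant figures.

k = Gd⁴/(8D³N_a) = (81.4×10³)(8.6⁴)/(8·114.0³·15) = 2.5045 N/mm
N_t = 15; L_s = 8.6·16 = 137.6 mm; δ_solid = L₀ − L_s = 174 − 137.6 = 36.4 mm
δ = F/k = 63.4/2.5045 = 25.314 mm
δ < δ_solid → spring does not go solid

NO, δ = 25.3 mm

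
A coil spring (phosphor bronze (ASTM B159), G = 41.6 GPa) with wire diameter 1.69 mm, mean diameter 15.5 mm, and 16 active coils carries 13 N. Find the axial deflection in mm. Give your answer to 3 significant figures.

18.3 mm

k = Gd⁴/(8D³N_a) = (41.6×10³)(1.69⁴)/(8·15.5³·16) = 0.71193 N/mm
δ = F/k = 13 / 0.71193 = 18.26 mm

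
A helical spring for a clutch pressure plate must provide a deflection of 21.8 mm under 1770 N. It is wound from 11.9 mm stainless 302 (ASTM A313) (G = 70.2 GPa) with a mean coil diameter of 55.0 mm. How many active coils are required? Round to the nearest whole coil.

Required rate k = F/δ = 1770/21.8 = 81.193 N/mm
N_a = Gd⁴/(8D³k) = (70.2×10³ × 11.9⁴)/(8 × 55.0³ × 81.193)
    = 1.40775e+09 / 1.08067e+08 = 13.03 → 13 coils

13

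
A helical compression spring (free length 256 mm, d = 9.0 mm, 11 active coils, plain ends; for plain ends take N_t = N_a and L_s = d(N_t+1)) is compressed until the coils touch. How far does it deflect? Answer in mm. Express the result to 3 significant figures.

N_t = 11; L_s = 9.0·12 = 108 mm
δ_solid = L₀ − L_s = 256 − 108 = 148 mm

148 mm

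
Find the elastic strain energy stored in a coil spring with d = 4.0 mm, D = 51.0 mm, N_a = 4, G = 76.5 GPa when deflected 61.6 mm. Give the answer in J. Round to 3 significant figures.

k = Gd⁴/(8D³N_a) = (76.5×10³)(4.0⁴)/(8·51.0³·4) = 4.6136 N/mm
U = ½kδ² = 0.5 × 4.6136 × 61.6² = 8753.3 N·mm = 8.7533 J

8.75 J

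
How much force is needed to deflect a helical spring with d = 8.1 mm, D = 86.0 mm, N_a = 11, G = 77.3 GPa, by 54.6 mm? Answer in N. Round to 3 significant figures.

k = Gd⁴/(8D³N_a) = (77.3×10³)(8.1⁴)/(8·86.0³·11) = 5.9449 N/mm
F = k·δ = 5.9449 × 54.6 = 324.59 N

325 N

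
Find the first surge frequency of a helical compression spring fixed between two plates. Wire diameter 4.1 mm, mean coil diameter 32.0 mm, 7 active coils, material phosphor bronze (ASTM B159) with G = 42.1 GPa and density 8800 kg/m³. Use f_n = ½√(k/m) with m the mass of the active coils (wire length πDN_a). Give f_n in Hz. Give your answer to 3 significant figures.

141 Hz

k = Gd⁴/(8D³N_a) = (42.1×10³)(4.1⁴)/(8·32.0³·7) = 6.4831 N/mm = 6483.1 N/m
Wire length L = πDN_a = π·32.0·7 = 703.72 mm
m = ρ·(πd²/4)·L = 8800 × 13.203×10⁻⁶ m² × 0.70372 m = 0.081759 kg
f_n = ½√(k/m) = 0.5·√(6483.1/0.081759) = 0.5·√(79294) = 140.8 Hz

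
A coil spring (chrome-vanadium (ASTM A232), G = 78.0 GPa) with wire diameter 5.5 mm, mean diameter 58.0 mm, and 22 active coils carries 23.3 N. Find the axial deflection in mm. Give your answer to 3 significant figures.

k = Gd⁴/(8D³N_a) = (78.0×10³)(5.5⁴)/(8·58.0³·22) = 2.0785 N/mm
δ = F/k = 23.3 / 2.0785 = 11.21 mm

11.2 mm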